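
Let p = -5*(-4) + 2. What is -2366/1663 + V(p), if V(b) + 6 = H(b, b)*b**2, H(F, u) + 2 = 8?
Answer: 4817008/1663 ≈ 2896.6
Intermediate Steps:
H(F, u) = 6 (H(F, u) = -2 + 8 = 6)
p = 22 (p = 20 + 2 = 22)
V(b) = -6 + 6*b**2
-2366/1663 + V(p) = -2366/1663 + (-6 + 6*22**2) = -2366*1/1663 + (-6 + 6*484) = -2366/1663 + (-6 + 2904) = -2366/1663 + 2898 = 4817008/1663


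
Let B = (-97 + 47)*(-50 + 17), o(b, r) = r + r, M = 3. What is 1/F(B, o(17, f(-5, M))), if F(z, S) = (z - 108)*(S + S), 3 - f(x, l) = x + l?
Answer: 1/30840 ≈ 3.2425e-5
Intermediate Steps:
f(x, l) = 3 - l - x (f(x, l) = 3 - (x + l) = 3 - (l + x) = 3 + (-l - x) = 3 - l - x)
o(b, r) = 2*r
B = 1650 (B = -50*(-33) = 1650)
F(z, S) = 2*S*(-108 + z) (F(z, S) = (-108 + z)*(2*S) = 2*S*(-108 + z))
1/F(B, o(17, f(-5, M))) = 1/(2*(2*(3 - 1*3 - 1*(-5)))*(-108 + 1650)) = 1/(2*(2*(3 - 3 + 5))*1542) = 1/(2*(2*5)*1542) = 1/(2*10*1542) = 1/30840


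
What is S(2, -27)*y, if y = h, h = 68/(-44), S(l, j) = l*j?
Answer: 918/11 ≈ 83.455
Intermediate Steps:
S(l, j) = j*l
h = -17/11 (h = 68*(-1/44) = -17/11 ≈ -1.5455)
y = -17/11 ≈ -1.5455
S(2, -27)*y = -27*2*(-17/11) = -54*(-17/11) = 918/11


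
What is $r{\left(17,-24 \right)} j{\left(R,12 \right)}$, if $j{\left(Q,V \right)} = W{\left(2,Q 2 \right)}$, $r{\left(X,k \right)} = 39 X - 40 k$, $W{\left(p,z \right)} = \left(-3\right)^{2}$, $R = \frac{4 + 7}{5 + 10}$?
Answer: $14607$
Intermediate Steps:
$R = \frac{11}{15} \approx 0.73333$
$W{\left(p,z \right)} = 9$
$r{\left(X,k \right)} = - 40 k + 39 X$
$j{\left(Q,V \right)} = 9$
$r{\left(17,-24 \right)} j{\left(R,12 \right)} = \left(\left(-40\right) \left(-24\right) + 39 \cdot 17\right) 9 = \left(960 + 663\right) 9 = 1623 \cdot 9 = 14607$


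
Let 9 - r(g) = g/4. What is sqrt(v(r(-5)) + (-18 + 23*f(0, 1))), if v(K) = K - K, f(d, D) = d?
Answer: 3*I*sqrt(2) ≈ 4.2426*I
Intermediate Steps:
r(g) = 9 - g/4
v(K) = 0
sqrt(v(r(-5)) + (-18 + 23*f(0, 1))) = sqrt(0 + (-18 + 23*0)) = sqrt(0 + (-18 + 0)) = sqrt(0 - 18) = sqrt(-18) = 3*I*sqrt(2)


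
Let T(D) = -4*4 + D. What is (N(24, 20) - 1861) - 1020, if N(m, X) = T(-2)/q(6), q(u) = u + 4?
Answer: -14414/5 ≈ -2882.8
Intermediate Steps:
T(D) = -16 + D
q(u) = 4 + u
N(m, X) = -9/5 (N(m, X) = (-16 - 2)/(4 + 6) = -18/10 = -18*⅒ = -9/5)
(N(24, 20) - 1861) - 1020 = (-9/5 - 1861) - 1020 = -9314/5 - 1020 = -14414/5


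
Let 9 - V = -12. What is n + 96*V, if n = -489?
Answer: 1527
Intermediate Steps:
V = 21 (V = 9 - 1*(-12) = 9 + 12 = 21)
n + 96*V = -489 + 96*21 = -489 + 2016 = 1527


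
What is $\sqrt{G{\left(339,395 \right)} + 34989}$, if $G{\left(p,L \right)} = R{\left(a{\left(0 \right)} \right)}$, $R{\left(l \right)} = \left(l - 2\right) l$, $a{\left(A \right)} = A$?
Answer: $\sqrt{34989} \approx 187.05$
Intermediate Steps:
$R{\left(l \right)} = l \left(-2 + l\right)$ ($R{\left(l \right)} = \left(-2 + l\right) l = l \left(-2 + l\right)$)
$G{\left(p,L \right)} = 0$ ($G{\left(p,L \right)} = 0 \left(-2 + 0\right) = 0 \left(-2\right) = 0$)
$\sqrt{G{\left(339,395 \right)} + 34989} = \sqrt{0 + 34989} = \sqrt{34989}$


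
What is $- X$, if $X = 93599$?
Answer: $-93599$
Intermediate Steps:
$- X = \left(-1\right) 93599 = -93599$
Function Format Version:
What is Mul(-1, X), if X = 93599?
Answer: -93599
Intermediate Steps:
Mul(-1, X) = Mul(-1, 93599) = -93599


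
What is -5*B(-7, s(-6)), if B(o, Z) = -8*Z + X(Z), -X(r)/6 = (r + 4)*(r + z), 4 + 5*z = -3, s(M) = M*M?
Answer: 42960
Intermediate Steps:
s(M) = M²
z = -7/5 (z = -⅘ + (⅕)*(-3) = -⅘ - ⅗ = -7/5 ≈ -1.4000)
X(r) = -6*(4 + r)*(-7/5 + r) (X(r) = -6*(r + 4)*(r - 7/5) = -6*(4 + r)*(-7/5 + r))
B(o, Z) = 168/5 - 6*Z² - 118*Z/5 (B(o, Z) = -8*Z + (168/5 - 6*Z² - 78*Z/5) = 168/5 - 6*Z² - 118*Z/5)
-5*B(-7, s(-6)) = -5*(168/5 - 6*((-6)²)² - 118/5*(-6)²) = -5*(168/5 - 6*36² - 118/5*36) = -5*(168/5 - 6*1296 - 4248/5) = -5*(168/5 - 7776 - 4248/5) = -5*(-8592) = 42960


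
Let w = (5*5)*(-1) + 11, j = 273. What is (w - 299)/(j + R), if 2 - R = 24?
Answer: -313/251 ≈ -1.2470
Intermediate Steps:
R = -22 (R = 2 - 1*24 = 2 - 24 = -22)
w = -14 (w = 25*(-1) + 11 = -25 + 11 = -14)
(w - 299)/(j + R) = (-14 - 299)/(273 - 22) = -313/251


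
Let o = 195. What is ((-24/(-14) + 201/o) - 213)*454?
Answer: -43432364/455 ≈ -95456.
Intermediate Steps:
((-24/(-14) + 201/o) - 213)*454 = ((-24/(-14) + 201/195) - 213)*454 = ((-24*(-1/14) + 201*(1/195)) - 213)*454 = ((12/7 + 67/65) - 213)*454 = (1249/455 - 213)*454 = -95666/455*454 = -43432364/455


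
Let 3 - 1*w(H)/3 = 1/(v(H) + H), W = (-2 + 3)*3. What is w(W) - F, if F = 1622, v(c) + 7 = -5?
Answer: -4838/3 ≈ -1612.7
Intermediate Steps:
v(c) = -12 (v(c) = -7 - 5 = -12)
W = 3 (W = 1*3 = 3)
w(H) = 9 - 3/(-12 + H)
w(W) - F = 3*(-37 + 3*3)/(-12 + 3) - 1*1622 = 3*(-37 + 9)/(-9) - 1622 = 3*(-⅑)*(-28) - 1622 = 28/3 - 1622 = -4838/3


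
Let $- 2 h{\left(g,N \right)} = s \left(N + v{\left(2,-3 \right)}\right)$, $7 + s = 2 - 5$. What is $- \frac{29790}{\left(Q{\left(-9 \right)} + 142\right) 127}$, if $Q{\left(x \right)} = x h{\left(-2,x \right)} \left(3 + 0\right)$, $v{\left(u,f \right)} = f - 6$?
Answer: $- \frac{14895}{163322} \approx -0.0912$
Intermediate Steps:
$v{\left(u,f \right)} = -6 + f$ ($v{\left(u,f \right)} = f - 6 = -6 + f$)
$s = -10$ ($s = -7 + \left(2 - 5\right) = -7 - 3 = -10$)
$h{\left(g,N \right)} = -45 + 5 N$ ($h{\left(g,N \right)} = - \frac{\left(-10\right) \left(N - 9\right)}{2} = - \frac{\left(-10\right) \left(-9 + N\right)}{2} = - \frac{90 - 10 N}{2} = -45 + 5 N$)
$Q{\left(x \right)} = 3 x \left(-45 + 5 x\right)$ ($Q{\left(x \right)} = x \left(-45 + 5 x\right) \left(3 + 0\right) = x \left(-45 + 5 x\right) 3 = 3 x \left(-45 + 5 x\right)$)
$- \frac{29790}{\left(Q{\left(-9 \right)} + 142\right) 127} = - \frac{29790}{\left(15 \left(-9\right) \left(-9 - 9\right) + 142\right) 127} = - \frac{29790}{\left(15 \left(-9\right) \left(-18\right) + 142\right) 127} = - \frac{29790}{\left(2430 + 142\right) 127} = - \frac{29790}{2572 \cdot 127} = - \frac{29790}{326644} = \left(-29790\right) \frac{1}{326644} = - \frac{14895}{163322}$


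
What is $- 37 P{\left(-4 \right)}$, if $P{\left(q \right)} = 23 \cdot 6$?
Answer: $-5106$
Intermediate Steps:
$P{\left(q \right)} = 138$
$- 37 P{\left(-4 \right)} = \left(-37\right) 138 = -5106$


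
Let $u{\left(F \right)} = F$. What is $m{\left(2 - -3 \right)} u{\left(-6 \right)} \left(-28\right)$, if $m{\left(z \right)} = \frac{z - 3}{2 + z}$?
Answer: $48$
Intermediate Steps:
$m{\left(z \right)} = \frac{-3 + z}{2 + z}$
$m{\left(2 - -3 \right)} u{\left(-6 \right)} \left(-28\right) = \frac{-3 + \left(2 - -3\right)}{2 + \left(2 - -3\right)} \left(-6\right) \left(-28\right) = \frac{-3 + \left(2 + 3\right)}{2 + \left(2 + 3\right)} \left(-6\right) \left(-28\right) = \frac{-3 + 5}{2 + 5} \left(-6\right) \left(-28\right) = \frac{1}{7} \cdot 2 \left(-6\right) \left(-28\right) = \frac{2}{7} \left(-6\right) \left(-28\right) = \left(- \frac{12}{7}\right) \left(-28\right) = 48$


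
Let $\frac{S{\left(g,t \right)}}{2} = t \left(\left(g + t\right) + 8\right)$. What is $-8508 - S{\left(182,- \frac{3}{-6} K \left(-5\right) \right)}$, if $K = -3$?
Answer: $- \frac{22941}{2} \approx -11471.0$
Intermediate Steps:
$S{\left(g,t \right)} = 2 t \left(8 + g + t\right)$ ($S{\left(g,t \right)} = 2 t \left(\left(g + t\right) + 8\right) = 2 t \left(8 + g + t\right)$)
$-8508 - S{\left(182,- \frac{3}{-6} K \left(-5\right) \right)} = -8508 - 2 - \frac{3}{-6} \left(-3\right) \left(-5\right) \left(8 + 182 + - \frac{3}{-6} \left(-3\right) \left(-5\right)\right) = -8508 - 2 \left(-3\right) \left(- \frac{1}{6}\right) \left(-3\right) \left(-5\right) \left(8 + 182 + \left(-3\right) \left(- \frac{1}{6}\right) \left(-3\right) \left(-5\right)\right) = -8508 - 2 \cdot \frac{1}{2} \left(-3\right) \left(-5\right) \left(8 + 182 + \frac{1}{2} \left(-3\right) \left(-5\right)\right) = -8508 - 2 \left(\left(- \frac{3}{2}\right) \left(-5\right)\right) \left(8 + 182 - - \frac{15}{2}\right) = -8508 - 2 \cdot \frac{15}{2} \left(8 + 182 + \frac{15}{2}\right) = -8508 - 2 \cdot \frac{15}{2} \cdot \frac{395}{2} = -8508 - \frac{5925}{2} = - \frac{22941}{2}$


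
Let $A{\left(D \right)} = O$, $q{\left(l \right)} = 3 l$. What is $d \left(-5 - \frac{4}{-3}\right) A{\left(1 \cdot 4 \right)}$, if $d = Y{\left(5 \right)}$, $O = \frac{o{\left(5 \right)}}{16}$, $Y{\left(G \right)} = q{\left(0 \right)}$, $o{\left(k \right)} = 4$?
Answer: $0$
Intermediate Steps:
$Y{\left(G \right)} = 0$ ($Y{\left(G \right)} = 3 \cdot 0 = 0$)
$O = \frac{1}{4}$ ($O = \frac{4}{16} = 4 \cdot \frac{1}{16} = \frac{1}{4} \approx 0.25$)
$d = 0$
$A{\left(D \right)} = \frac{1}{4}$
$d \left(-5 - \frac{4}{-3}\right) A{\left(1 \cdot 4 \right)} = 0 \left(-5 - \frac{4}{-3}\right) \frac{1}{4} = 0 \left(-5 - - \frac{4}{3}\right) \frac{1}{4} = 0 \left(-5 + \frac{4}{3}\right) \frac{1}{4} = 0 \left(- \frac{11}{3}\right) \frac{1}{4} = 0 \cdot \frac{1}{4} = 0$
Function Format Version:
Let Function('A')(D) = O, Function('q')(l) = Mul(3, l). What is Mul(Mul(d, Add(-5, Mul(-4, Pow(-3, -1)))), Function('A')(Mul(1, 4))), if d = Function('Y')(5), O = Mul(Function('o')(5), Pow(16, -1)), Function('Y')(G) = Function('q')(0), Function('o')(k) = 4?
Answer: 0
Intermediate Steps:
Function('Y')(G) = 0 (Function('Y')(G) = Mul(3, 0) = 0)
O = Rational(1, 4) (O = Mul(4, Pow(16, -1)) = Mul(4, Rational(1, 16)) = Rational(1, 4) ≈ 0.25000)
d = 0
Function('A')(D) = Rational(1, 4)
Mul(Mul(d, Add(-5, Mul(-4, Pow(-3, -1)))), Function('A')(Mul(1, 4))) = Mul(Mul(0, Add(-5, Mul(-4, Pow(-3, -1)))), Rational(1, 4)) = Mul(Mul(0, Add(-5, Mul(-4, Rational(-1, 3)))), Rational(1, 4)) = Mul(Mul(0, Add(-5, Rational(4, 3))), Rational(1, 4)) = Mul(Mul(0, Rational(-11, 3)), Rational(1, 4)) = Mul(0, Rational(1, 4)) = 0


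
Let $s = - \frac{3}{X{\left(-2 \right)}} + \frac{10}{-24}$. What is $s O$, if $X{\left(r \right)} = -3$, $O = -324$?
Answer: $-189$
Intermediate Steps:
$s = \frac{7}{12}$ ($s = - \frac{3}{-3} + \frac{10}{-24} = \left(-3\right) \left(- \frac{1}{3}\right) + 10 \left(- \frac{1}{24}\right) = 1 - \frac{5}{12} = \frac{7}{12} \approx 0.58333$)
$s O = \frac{7}{12} \left(-324\right) = -189$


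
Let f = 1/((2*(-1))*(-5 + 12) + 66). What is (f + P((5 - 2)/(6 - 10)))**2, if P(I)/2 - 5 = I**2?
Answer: 1343281/10816 ≈ 124.19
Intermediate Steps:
P(I) = 10 + 2*I**2
f = 1/52 (f = 1/(-2*7 + 66) = 1/(-14 + 66) = 1/52 ≈ 0.019231)
(f + P((5 - 2)/(6 - 10)))**2 = (1/52 + (10 + 2*((5 - 2)/(6 - 10))**2))**2 = (1/52 + (10 + 2*(3/(-4))**2))**2 = (1/52 + (10 + 2*(3*(-1/4))**2))**2 = (1/52 + (10 + 2*(-3/4)**2))**2 = (1/52 + (10 + 2*(9/16)))**2 = (1/52 + (10 + 9/8))**2 = (1/52 + 89/8)**2 = (1159/104)**2 = 1343281/10816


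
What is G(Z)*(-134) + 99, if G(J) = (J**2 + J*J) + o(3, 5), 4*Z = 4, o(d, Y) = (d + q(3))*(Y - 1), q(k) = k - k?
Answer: -1777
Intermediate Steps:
q(k) = 0
o(d, Y) = d*(-1 + Y) (o(d, Y) = (d + 0)*(Y - 1) = d*(-1 + Y))
Z = 1 (Z = (1/4)*4 = 1)
G(J) = 12 + 2*J**2 (G(J) = (J**2 + J*J) + 3*(-1 + 5) = (J**2 + J**2) + 3*4 = 2*J**2 + 12 = 12 + 2*J**2)
G(Z)*(-134) + 99 = (12 + 2*1**2)*(-134) + 99 = (12 + 2*1)*(-134) + 99 = (12 + 2)*(-134) + 99 = 14*(-134) + 99 = -1876 + 99 = -1777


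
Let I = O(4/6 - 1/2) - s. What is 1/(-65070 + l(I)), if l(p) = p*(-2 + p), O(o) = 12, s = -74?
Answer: -1/57846 ≈ -1.7287e-5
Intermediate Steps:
I = 86 (I = 12 - 1*(-74) = 12 + 74 = 86)
1/(-65070 + l(I)) = 1/(-65070 + 86*(-2 + 86)) = 1/(-65070 + 86*84) = 1/(-65070 + 7224) = 1/(-57846) = -1/57846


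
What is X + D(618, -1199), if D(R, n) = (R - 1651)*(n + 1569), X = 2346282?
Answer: 1964072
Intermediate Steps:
D(R, n) = (-1651 + R)*(1569 + n)
X + D(618, -1199) = 2346282 + (-2590419 - 1651*(-1199) + 1569*618 + 618*(-1199)) = 2346282 + (-2590419 + 1979549 + 969642 - 740982) = 2346282 - 382210 = 1964072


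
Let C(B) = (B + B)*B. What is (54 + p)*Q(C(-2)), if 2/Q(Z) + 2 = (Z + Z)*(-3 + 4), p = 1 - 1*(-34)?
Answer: 89/7 ≈ 12.714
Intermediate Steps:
p = 35 (p = 1 + 34 = 35)
C(B) = 2*B² (C(B) = (2*B)*B = 2*B²)
Q(Z) = 2/(-2 + 2*Z) (Q(Z) = 2/(-2 + (Z + Z)*(-3 + 4)) = 2/(-2 + (2*Z)*1) = 2/(-2 + 2*Z))
(54 + p)*Q(C(-2)) = (54 + 35)/(-1 + 2*(-2)²) = 89/(-1 + 2*4) = 89/(-1 + 8) = 89/7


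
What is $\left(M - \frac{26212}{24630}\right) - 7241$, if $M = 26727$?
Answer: $\frac{239956984}{12315} \approx 19485.0$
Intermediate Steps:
$\left(M - \frac{26212}{24630}\right) - 7241 = \left(26727 - \frac{26212}{24630}\right) - 7241 = \left(26727 - \frac{13106}{12315}\right) - 7241 = \frac{329129899}{12315} - 7241 = \frac{239956984}{12315}$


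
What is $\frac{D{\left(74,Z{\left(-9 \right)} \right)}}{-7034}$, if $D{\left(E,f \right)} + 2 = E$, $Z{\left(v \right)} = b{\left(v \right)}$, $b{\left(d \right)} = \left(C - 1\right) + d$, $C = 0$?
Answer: $- \frac{36}{3517} \approx -0.010236$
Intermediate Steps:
$b{\left(d \right)} = -1 + d$ ($b{\left(d \right)} = \left(0 - 1\right) + d = -1 + d$)
$Z{\left(v \right)} = -1 + v$
$D{\left(E,f \right)} = -2 + E$
$\frac{D{\left(74,Z{\left(-9 \right)} \right)}}{-7034} = \frac{-2 + 74}{-7034} = 72 \left(- \frac{1}{7034}\right) = - \frac{36}{3517}$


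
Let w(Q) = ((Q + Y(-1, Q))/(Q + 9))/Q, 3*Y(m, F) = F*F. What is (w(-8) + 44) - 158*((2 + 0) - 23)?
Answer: 10081/3 ≈ 3360.3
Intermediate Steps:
Y(m, F) = F²/3 (Y(m, F) = (F*F)/3 = F²/3)
w(Q) = (Q + Q²/3)/(Q*(9 + Q)) (w(Q) = ((Q + Q²/3)/(Q + 9))/Q = ((Q + Q²/3)/(9 + Q))/Q = (Q + Q²/3)/(Q*(9 + Q)))
(w(-8) + 44) - 158*((2 + 0) - 23) = ((3 - 8)/(3*(9 - 8)) + 44) - 158*((2 + 0) - 23) = ((⅓)*(-5)/1 + 44) - 158*(2 - 23) = ((⅓)*1*(-5) + 44) - 158*(-21) = (-5/3 + 44) + 3318 = 127/3 + 3318 = 10081/3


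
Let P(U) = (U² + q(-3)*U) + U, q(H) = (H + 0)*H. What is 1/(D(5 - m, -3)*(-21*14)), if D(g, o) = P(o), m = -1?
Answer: 1/6174 ≈ 0.00016197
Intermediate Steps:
q(H) = H² (q(H) = H*H = H²)
P(U) = U² + 10*U (P(U) = (U² + (-3)²*U) + U = (U² + 9*U) + U = U² + 10*U)
D(g, o) = o*(10 + o)
1/(D(5 - m, -3)*(-21*14)) = 1/((-3*(10 - 3))*(-21*14)) = 1/(-3*7*(-294)) = 1/(-21*(-294)) = 1/6174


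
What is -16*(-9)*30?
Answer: 4320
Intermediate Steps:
-16*(-9)*30 = 144*30 = 4320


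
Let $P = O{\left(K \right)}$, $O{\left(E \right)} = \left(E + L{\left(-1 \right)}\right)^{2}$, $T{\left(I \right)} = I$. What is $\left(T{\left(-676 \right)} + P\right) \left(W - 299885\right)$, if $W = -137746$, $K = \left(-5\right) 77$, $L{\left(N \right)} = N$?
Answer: $-64909429920$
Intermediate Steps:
$K = -385$
$O{\left(E \right)} = \left(-1 + E\right)^{2}$ ($O{\left(E \right)} = \left(E - 1\right)^{2} = \left(-1 + E\right)^{2}$)
$P = 148996$ ($P = \left(-1 - 385\right)^{2} = \left(-386\right)^{2} = 148996$)
$\left(T{\left(-676 \right)} + P\right) \left(W - 299885\right) = \left(-676 + 148996\right) \left(-137746 - 299885\right) = 148320 \left(-437631\right) = -64909429920$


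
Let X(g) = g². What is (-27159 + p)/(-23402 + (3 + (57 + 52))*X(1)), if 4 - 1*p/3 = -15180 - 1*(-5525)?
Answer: -909/11645 ≈ -0.078059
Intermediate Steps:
p = 28977 (p = 12 - 3*(-15180 - 1*(-5525)) = 12 - 3*(-15180 + 5525) = 12 - 3*(-9655) = 12 + 28965 = 28977)
(-27159 + p)/(-23402 + (3 + (57 + 52))*X(1)) = (-27159 + 28977)/(-23402 + (3 + (57 + 52))*1²) = 1818/(-23402 + (3 + 109)*1) = 1818/(-23402 + 112*1) = 1818/(-23402 + 112) = 1818/(-23290) = 1818*(-1/23290) = -909/11645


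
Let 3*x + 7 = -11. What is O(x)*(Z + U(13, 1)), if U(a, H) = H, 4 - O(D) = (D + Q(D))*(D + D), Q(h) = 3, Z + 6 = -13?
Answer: 576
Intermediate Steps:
Z = -19 (Z = -6 - 13 = -19)
x = -6 (x = -7/3 + (⅓)*(-11) = -7/3 - 11/3 = -6)
O(D) = 4 - 2*D*(3 + D) (O(D) = 4 - (D + 3)*(D + D) = 4 - (3 + D)*2*D = 4 - 2*D*(3 + D))
O(x)*(Z + U(13, 1)) = (4 - 6*(-6) - 2*(-6)²)*(-19 + 1) = (4 + 36 - 2*36)*(-18) = (4 + 36 - 72)*(-18) = -32*(-18) = 576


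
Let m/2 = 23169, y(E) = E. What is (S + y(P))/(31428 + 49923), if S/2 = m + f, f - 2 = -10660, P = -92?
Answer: 23756/27117 ≈ 0.87606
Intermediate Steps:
f = -10658 (f = 2 - 10660 = -10658)
m = 46338 (m = 2*23169 = 46338)
S = 71360 (S = 2*(46338 - 10658) = 2*35680 = 71360)
(S + y(P))/(31428 + 49923) = (71360 - 92)/(31428 + 49923) = 71268/81351 = 71268*(1/81351) = 23756/27117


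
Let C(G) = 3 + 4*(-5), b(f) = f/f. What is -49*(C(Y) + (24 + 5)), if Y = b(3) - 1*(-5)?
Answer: -588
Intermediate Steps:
b(f) = 1
Y = 6 (Y = 1 - 1*(-5) = 1 + 5 = 6)
C(G) = -17 (C(G) = 3 - 20 = -17)
-49*(C(Y) + (24 + 5)) = -49*(-17 + (24 + 5)) = -49*(-17 + 29) = -49*12 = -588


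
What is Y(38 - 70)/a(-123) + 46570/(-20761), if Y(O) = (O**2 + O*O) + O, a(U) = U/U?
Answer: 41807606/20761 ≈ 2013.8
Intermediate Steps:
a(U) = 1
Y(O) = O + 2*O**2 (Y(O) = (O**2 + O**2) + O = 2*O**2 + O = O + 2*O**2)
Y(38 - 70)/a(-123) + 46570/(-20761) = ((38 - 70)*(1 + 2*(38 - 70)))/1 + 46570/(-20761) = -32*(1 + 2*(-32))*1 + 46570*(-1/20761) = -32*(1 - 64)*1 - 46570/20761 = -32*(-63)*1 - 46570/20761 = 2016*1 - 46570/20761 = 2016 - 46570/20761 = 41807606/20761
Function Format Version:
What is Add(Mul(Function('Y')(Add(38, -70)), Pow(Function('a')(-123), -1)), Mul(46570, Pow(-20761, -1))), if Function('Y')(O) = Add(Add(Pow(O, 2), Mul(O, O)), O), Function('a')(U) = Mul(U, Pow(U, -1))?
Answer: Rational(41807606, 20761) ≈ 2013.8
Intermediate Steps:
Function('a')(U) = 1
Function('Y')(O) = Add(O, Mul(2, Pow(O, 2))) (Function('Y')(O) = Add(Add(Pow(O, 2), Pow(O, 2)), O) = Add(Mul(2, Pow(O, 2)), O) = Add(O, Mul(2, Pow(O, 2))))
Add(Mul(Function('Y')(Add(38, -70)), Pow(Function('a')(-123), -1)), Mul(46570, Pow(-20761, -1))) = Add(Mul(Mul(Add(38, -70), Add(1, Mul(2, Add(38, -70)))), Pow(1, -1)), Mul(46570, Pow(-20761, -1))) = Add(Mul(Mul(-32, Add(1, Mul(2, -32))), 1), Mul(46570, Rational(-1, 20761))) = Add(Mul(Mul(-32, Add(1, -64)), 1), Rational(-46570, 20761)) = Add(Mul(Mul(-32, -63), 1), Rational(-46570, 20761)) = Add(Mul(2016, 1), Rational(-46570, 20761)) = Add(2016, Rational(-46570, 20761)) = Rational(41807606, 20761)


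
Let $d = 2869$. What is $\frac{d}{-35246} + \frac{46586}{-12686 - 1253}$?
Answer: $- \frac{1681961147}{491293994} \approx -3.4235$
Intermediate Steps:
$\frac{d}{-35246} + \frac{46586}{-12686 - 1253} = \frac{2869}{-35246} + \frac{46586}{-12686 - 1253} = 2869 \left(- \frac{1}{35246}\right) + \frac{46586}{-12686 - 1253} = - \frac{2869}{35246} + \frac{46586}{-13939} = - \frac{2869}{35246} + 46586 \left(- \frac{1}{13939}\right) = - \frac{2869}{35246} - \frac{46586}{13939} = - \frac{1681961147}{491293994}$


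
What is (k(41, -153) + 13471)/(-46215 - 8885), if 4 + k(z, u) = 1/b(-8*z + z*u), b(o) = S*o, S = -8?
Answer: -711165337/2909720800 ≈ -0.24441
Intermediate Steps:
b(o) = -8*o
k(z, u) = -4 + 1/(64*z - 8*u*z) (k(z, u) = -4 + 1/(-8*(-8*z + z*u)) = -4 + 1/(-8*(-8*z + u*z)) = -4 + 1/(64*z - 8*u*z))
(k(41, -153) + 13471)/(-46215 - 8885) = ((⅛)*(1 - 256*41 + 32*(-153)*41)/(41*(8 - 1*(-153))) + 13471)/(-46215 - 8885) = ((⅛)*(1/41)*(1 - 10496 - 200736)/(8 + 153) + 13471)/(-55100) = ((⅛)*(1/41)*(-211231)/161 + 13471)*(-1/55100) = ((⅛)*(1/41)*(1/161)*(-211231) + 13471)*(-1/55100) = (-211231/52808 + 13471)*(-1/55100) = (711165337/52808)*(-1/55100) = -711165337/2909720800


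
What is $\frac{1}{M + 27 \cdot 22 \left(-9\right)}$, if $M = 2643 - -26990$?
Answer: $\frac{1}{24287} \approx 4.1174 \cdot 10^{-5}$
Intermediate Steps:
$M = 29633$ ($M = 2643 + 26990 = 29633$)
$\frac{1}{M + 27 \cdot 22 \left(-9\right)} = \frac{1}{29633 + 27 \cdot 22 \left(-9\right)} = \frac{1}{29633 + 594 \left(-9\right)} = \frac{1}{29633 - 5346} = \frac{1}{24287}$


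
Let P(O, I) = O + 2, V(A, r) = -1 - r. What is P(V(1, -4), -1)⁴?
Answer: 625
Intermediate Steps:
P(O, I) = 2 + O
P(V(1, -4), -1)⁴ = (2 + (-1 - 1*(-4)))⁴ = (2 + (-1 + 4))⁴ = (2 + 3)⁴ = 5⁴ = 625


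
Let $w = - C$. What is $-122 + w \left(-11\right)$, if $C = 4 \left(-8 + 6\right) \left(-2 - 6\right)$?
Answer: $582$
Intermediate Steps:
$C = 64$ ($C = 4 \left(\left(-2\right) \left(-8\right)\right) = 4 \cdot 16 = 64$)
$w = -64$ ($w = \left(-1\right) 64 = -64$)
$-122 + w \left(-11\right) = -122 - -704 = -122 + 704 = 582$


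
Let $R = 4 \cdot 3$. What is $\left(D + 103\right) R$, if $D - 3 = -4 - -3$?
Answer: $1260$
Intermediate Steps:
$D = 2$ ($D = 3 - 1 = 2$)
$R = 12$
$\left(D + 103\right) R = \left(2 + 103\right) 12 = 105 \cdot 12 = 1260$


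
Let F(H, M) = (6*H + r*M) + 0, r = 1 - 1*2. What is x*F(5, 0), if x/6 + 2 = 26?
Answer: 4320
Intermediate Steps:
r = -1 (r = 1 - 2 = -1)
x = 144 (x = -12 + 6*26 = -12 + 156 = 144)
F(H, M) = -M + 6*H (F(H, M) = (6*H - M) + 0 = (-M + 6*H) + 0 = -M + 6*H)
x*F(5, 0) = 144*(-1*0 + 6*5) = 144*(0 + 30) = 144*30 = 4320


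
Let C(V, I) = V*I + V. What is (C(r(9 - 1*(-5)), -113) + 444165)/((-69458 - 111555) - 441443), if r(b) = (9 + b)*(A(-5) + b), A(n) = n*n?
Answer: -343701/622456 ≈ -0.55217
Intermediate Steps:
A(n) = n**2
r(b) = (9 + b)*(25 + b) (r(b) = (9 + b)*((-5)**2 + b) = (9 + b)*(25 + b))
C(V, I) = V + I*V (C(V, I) = I*V + V = V + I*V)
(C(r(9 - 1*(-5)), -113) + 444165)/((-69458 - 111555) - 441443) = ((225 + (9 - 1*(-5))**2 + 34*(9 - 1*(-5)))*(1 - 113) + 444165)/((-69458 - 111555) - 441443) = ((225 + (9 + 5)**2 + 34*(9 + 5))*(-112) + 444165)/(-181013 - 441443) = ((225 + 14**2 + 34*14)*(-112) + 444165)/(-622456) = ((225 + 196 + 476)*(-112) + 444165)*(-1/622456) = (897*(-112) + 444165)*(-1/622456) = (-100464 + 444165)*(-1/622456) = 343701*(-1/622456) = -343701/622456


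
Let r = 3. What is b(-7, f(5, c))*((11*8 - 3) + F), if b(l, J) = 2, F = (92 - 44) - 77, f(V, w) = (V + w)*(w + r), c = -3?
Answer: 112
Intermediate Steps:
f(V, w) = (3 + w)*(V + w) (f(V, w) = (V + w)*(w + 3) = (V + w)*(3 + w) = (3 + w)*(V + w))
F = -29 (F = 48 - 77 = -29)
b(-7, f(5, c))*((11*8 - 3) + F) = 2*((11*8 - 3) - 29) = 2*((88 - 3) - 29) = 2*(85 - 29) = 2*56 = 112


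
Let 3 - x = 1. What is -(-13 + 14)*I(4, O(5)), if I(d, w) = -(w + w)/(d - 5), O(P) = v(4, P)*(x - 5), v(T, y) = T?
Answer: 24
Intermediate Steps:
x = 2 (x = 3 - 1*1 = 3 - 1 = 2)
O(P) = -12 (O(P) = 4*(2 - 5) = 4*(-3) = -12)
I(d, w) = -2*w/(-5 + d)
-(-13 + 14)*I(4, O(5)) = -(-13 + 14)*(-2*(-12)/(-5 + 4)) = -(-2*(-12)/(-1)) = -(-2*(-12)*(-1)) = -(-24) = -1*(-24) = 24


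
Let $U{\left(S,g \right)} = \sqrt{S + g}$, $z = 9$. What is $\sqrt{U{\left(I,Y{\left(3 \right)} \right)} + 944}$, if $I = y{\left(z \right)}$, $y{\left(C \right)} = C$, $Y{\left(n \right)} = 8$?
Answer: $\sqrt{944 + \sqrt{17}} \approx 30.792$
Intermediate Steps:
$I = 9$
$\sqrt{U{\left(I,Y{\left(3 \right)} \right)} + 944} = \sqrt{\sqrt{9 + 8} + 944} = \sqrt{\sqrt{17} + 944} = \sqrt{944 + \sqrt{17}}$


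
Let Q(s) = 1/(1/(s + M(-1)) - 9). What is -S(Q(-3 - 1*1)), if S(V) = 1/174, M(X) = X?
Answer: -1/174 ≈ -0.0057471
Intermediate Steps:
Q(s) = 1/(-9 + 1/(-1 + s)) (Q(s) = 1/(1/(s - 1) - 9) = 1/(1/(-1 + s) - 9) = 1/(-9 + 1/(-1 + s)))
S(V) = 1/174
-S(Q(-3 - 1*1)) = -1*1/174 = -1/174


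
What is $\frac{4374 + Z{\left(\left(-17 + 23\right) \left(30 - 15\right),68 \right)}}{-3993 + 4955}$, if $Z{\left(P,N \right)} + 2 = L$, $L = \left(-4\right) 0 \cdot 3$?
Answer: $\frac{2186}{481} \approx 4.5447$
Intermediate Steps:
$L = 0$ ($L = 0 \cdot 3 = 0$)
$Z{\left(P,N \right)} = -2$ ($Z{\left(P,N \right)} = -2 + 0 = -2$)
$\frac{4374 + Z{\left(\left(-17 + 23\right) \left(30 - 15\right),68 \right)}}{-3993 + 4955} = \frac{4374 - 2}{-3993 + 4955} = \frac{4372}{962} = 4372 \cdot \frac{1}{962} = \frac{2186}{481}$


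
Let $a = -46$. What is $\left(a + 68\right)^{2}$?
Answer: $484$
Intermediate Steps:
$\left(a + 68\right)^{2} = \left(-46 + 68\right)^{2} = 22^{2} = 484$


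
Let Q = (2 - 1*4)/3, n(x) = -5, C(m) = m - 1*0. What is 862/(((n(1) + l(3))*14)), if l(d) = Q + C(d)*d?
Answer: 1293/70 ≈ 18.471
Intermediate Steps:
C(m) = m (C(m) = m + 0 = m)
Q = -⅔ (Q = (2 - 4)*(⅓) = -2*⅓ = -⅔ ≈ -0.66667)
l(d) = -⅔ + d² (l(d) = -⅔ + d*d = -⅔ + d²)
862/(((n(1) + l(3))*14)) = 862/(((-5 + (-⅔ + 3²))*14)) = 862/(((-5 + (-⅔ + 9))*14)) = 862/(((-5 + 25/3)*14)) = 862/(((10/3)*14)) = 862/(140/3) = 862*(3/140) = 1293/70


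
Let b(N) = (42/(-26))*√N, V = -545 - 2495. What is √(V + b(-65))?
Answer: √(-513760 - 273*I*√65)/13 ≈ 0.1181 - 55.136*I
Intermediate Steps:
V = -3040
b(N) = -21*√N/13 (b(N) = (42*(-1/26))*√N = -21*√N/13)
√(V + b(-65)) = √(-3040 - 21*I*√65/13)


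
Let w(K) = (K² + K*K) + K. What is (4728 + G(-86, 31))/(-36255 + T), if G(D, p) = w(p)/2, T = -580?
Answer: -11409/73670 ≈ -0.15487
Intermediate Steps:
w(K) = K + 2*K² (w(K) = (K² + K²) + K = 2*K² + K = K + 2*K²)
G(D, p) = p*(1 + 2*p)/2 (G(D, p) = (p*(1 + 2*p))/2 = (p*(1 + 2*p))*(½) = p*(1 + 2*p)/2)
(4728 + G(-86, 31))/(-36255 + T) = (4728 + 31*(½ + 31))/(-36255 - 580) = (4728 + 31*(63/2))/(-36835) = (4728 + 1953/2)*(-1/36835) = (11409/2)*(-1/36835) = -11409/73670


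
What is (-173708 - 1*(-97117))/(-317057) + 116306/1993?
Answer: 37028277305/631894601 ≈ 58.599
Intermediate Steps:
(-173708 - 1*(-97117))/(-317057) + 116306/1993 = (-173708 + 97117)*(-1/317057) + 116306*(1/1993) = -76591*(-1/317057) + 116306/1993 = 76591/317057 + 116306/1993 = 37028277305/631894601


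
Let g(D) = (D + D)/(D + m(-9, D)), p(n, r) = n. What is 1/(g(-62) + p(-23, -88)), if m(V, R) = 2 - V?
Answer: -51/1049 ≈ -0.048618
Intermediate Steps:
g(D) = 2*D/(11 + D) (g(D) = (D + D)/(D + (2 - 1*(-9))) = (2*D)/(D + (2 + 9)) = (2*D)/(D + 11) = (2*D)/(11 + D) = 2*D/(11 + D))
1/(g(-62) + p(-23, -88)) = 1/(2*(-62)/(11 - 62) - 23) = 1/(2*(-62)/(-51) - 23) = 1/(2*(-62)*(-1/51) - 23) = 1/(124/51 - 23) = 1/(-1049/51) = -51/1049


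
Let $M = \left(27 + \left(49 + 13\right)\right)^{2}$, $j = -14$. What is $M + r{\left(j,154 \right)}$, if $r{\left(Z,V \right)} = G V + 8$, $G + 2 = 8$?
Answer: $8853$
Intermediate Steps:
$G = 6$ ($G = -2 + 8 = 6$)
$r{\left(Z,V \right)} = 8 + 6 V$ ($r{\left(Z,V \right)} = 6 V + 8 = 8 + 6 V$)
$M = 7921$ ($M = \left(27 + 62\right)^{2} = 89^{2} = 7921$)
$M + r{\left(j,154 \right)} = 7921 + \left(8 + 6 \cdot 154\right) = 7921 + \left(8 + 924\right) = 7921 + 932 = 8853$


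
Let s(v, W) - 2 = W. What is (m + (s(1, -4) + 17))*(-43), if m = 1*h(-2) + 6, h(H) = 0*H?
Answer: -903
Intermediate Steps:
s(v, W) = 2 + W
h(H) = 0
m = 6 (m = 1*0 + 6 = 0 + 6 = 6)
(m + (s(1, -4) + 17))*(-43) = (6 + ((2 - 4) + 17))*(-43) = (6 + (-2 + 17))*(-43) = (6 + 15)*(-43) = 21*(-43) = -903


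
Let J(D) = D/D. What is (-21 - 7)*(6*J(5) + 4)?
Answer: -280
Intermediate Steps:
J(D) = 1
(-21 - 7)*(6*J(5) + 4) = (-21 - 7)*(6*1 + 4) = -28*(6 + 4) = -28*10 = -280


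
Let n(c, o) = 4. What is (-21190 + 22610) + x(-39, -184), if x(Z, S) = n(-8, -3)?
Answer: 1424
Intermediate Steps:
x(Z, S) = 4
(-21190 + 22610) + x(-39, -184) = (-21190 + 22610) + 4 = 1420 + 4 = 1424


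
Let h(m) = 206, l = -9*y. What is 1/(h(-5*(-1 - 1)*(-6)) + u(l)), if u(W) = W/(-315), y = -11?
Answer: 35/7199 ≈ 0.0048618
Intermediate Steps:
l = 99 (l = -9*(-11) = 99)
u(W) = -W/315 (u(W) = W*(-1/315) = -W/315)
1/(h(-5*(-1 - 1)*(-6)) + u(l)) = 1/(206 - 1/315*99) = 1/(206 - 11/35) = 1/(7199/35) = 35/7199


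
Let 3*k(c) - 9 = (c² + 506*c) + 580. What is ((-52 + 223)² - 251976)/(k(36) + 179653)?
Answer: -133641/111812 ≈ -1.1952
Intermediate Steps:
k(c) = 589/3 + c²/3 + 506*c/3 (k(c) = 3 + ((c² + 506*c) + 580)/3 = 3 + (580 + c² + 506*c)/3 = 3 + (580/3 + c²/3 + 506*c/3) = 589/3 + c²/3 + 506*c/3)
((-52 + 223)² - 251976)/(k(36) + 179653) = ((-52 + 223)² - 251976)/((589/3 + (⅓)*36² + (506/3)*36) + 179653) = (171² - 251976)/((589/3 + (⅓)*1296 + 6072) + 179653) = (29241 - 251976)/((589/3 + 432 + 6072) + 179653) = -222735/(20101/3 + 179653) = -222735/559060/3 = -222735*3/559060 = -133641/111812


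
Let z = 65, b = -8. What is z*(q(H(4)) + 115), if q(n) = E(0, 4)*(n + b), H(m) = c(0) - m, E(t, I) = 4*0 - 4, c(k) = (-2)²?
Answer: 9555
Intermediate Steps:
c(k) = 4
E(t, I) = -4 (E(t, I) = 0 - 4 = -4)
H(m) = 4 - m
q(n) = 32 - 4*n (q(n) = -4*(n - 8) = -4*(-8 + n) = 32 - 4*n)
z*(q(H(4)) + 115) = 65*((32 - 4*(4 - 1*4)) + 115) = 65*((32 - 4*(4 - 4)) + 115) = 65*((32 - 4*0) + 115) = 65*((32 + 0) + 115) = 65*(32 + 115) = 65*147 = 9555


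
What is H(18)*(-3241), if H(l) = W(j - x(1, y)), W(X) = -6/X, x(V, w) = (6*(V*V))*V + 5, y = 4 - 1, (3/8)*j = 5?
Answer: 8334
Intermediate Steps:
j = 40/3 (j = (8/3)*5 = 40/3 ≈ 13.333)
y = 3
x(V, w) = 5 + 6*V³ (x(V, w) = (6*V²)*V + 5 = 6*V³ + 5 = 5 + 6*V³)
H(l) = -18/7 (H(l) = -6/(40/3 - (5 + 6*1³)) = -6/(40/3 - (5 + 6*1)) = -6/(40/3 - (5 + 6)) = -6/(40/3 - 1*11) = -6/(40/3 - 11) = -6/7/3 = -6*3/7 = -18/7)
H(18)*(-3241) = -18/7*(-3241) = 8334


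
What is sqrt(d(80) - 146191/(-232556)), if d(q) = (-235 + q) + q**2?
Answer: sqrt(84444479557129)/116278 ≈ 79.029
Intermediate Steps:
d(q) = -235 + q + q**2
sqrt(d(80) - 146191/(-232556)) = sqrt((-235 + 80 + 80**2) - 146191/(-232556)) = sqrt((-235 + 80 + 6400) - 146191*(-1/232556)) = sqrt(6245 + 146191/232556) = sqrt(1452458411/232556) = sqrt(84444479557129)/116278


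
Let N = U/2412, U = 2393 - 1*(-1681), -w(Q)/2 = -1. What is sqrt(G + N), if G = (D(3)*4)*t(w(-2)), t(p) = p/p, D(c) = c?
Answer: sqrt(2212206)/402 ≈ 3.6999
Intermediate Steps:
w(Q) = 2 (w(Q) = -2*(-1) = 2)
U = 4074 (U = 2393 + 1681 = 4074)
t(p) = 1
N = 679/402 (N = 4074/2412 = 4074*(1/2412) = 679/402 ≈ 1.6891)
G = 12 (G = (3*4)*1 = 12*1 = 12)
sqrt(G + N) = sqrt(12 + 679/402) = sqrt(5503/402) = sqrt(2212206)/402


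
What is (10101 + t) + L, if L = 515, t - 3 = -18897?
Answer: -8278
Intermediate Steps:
t = -18894 (t = 3 - 18897 = -18894)
(10101 + t) + L = (10101 - 18894) + 515 = -8793 + 515 = -8278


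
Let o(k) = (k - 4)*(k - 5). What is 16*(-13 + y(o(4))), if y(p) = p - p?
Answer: -208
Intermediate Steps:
o(k) = (-5 + k)*(-4 + k) (o(k) = (-4 + k)*(-5 + k) = (-5 + k)*(-4 + k))
y(p) = 0
16*(-13 + y(o(4))) = 16*(-13 + 0) = 16*(-13) = -208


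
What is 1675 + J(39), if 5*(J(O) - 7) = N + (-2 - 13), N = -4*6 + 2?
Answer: 8373/5 ≈ 1674.6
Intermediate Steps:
N = -22 (N = -24 + 2 = -22)
J(O) = -⅖ (J(O) = 7 + (-22 + (-2 - 13))/5 = 7 + (-22 - 15)/5 = 7 + (⅕)*(-37) = 7 - 37/5 = -⅖)
1675 + J(39) = 1675 - ⅖ = 8373/5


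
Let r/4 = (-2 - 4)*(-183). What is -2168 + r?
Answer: 2224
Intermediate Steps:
r = 4392 (r = 4*((-2 - 4)*(-183)) = 4*(-6*(-183)) = 4*1098 = 4392)
-2168 + r = -2168 + 4392 = 2224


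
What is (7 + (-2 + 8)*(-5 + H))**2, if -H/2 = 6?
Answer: 9025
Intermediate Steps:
H = -12 (H = -2*6 = -12)
(7 + (-2 + 8)*(-5 + H))**2 = (7 + (-2 + 8)*(-5 - 12))**2 = (7 + 6*(-17))**2 = (7 - 102)**2 = (-95)**2 = 9025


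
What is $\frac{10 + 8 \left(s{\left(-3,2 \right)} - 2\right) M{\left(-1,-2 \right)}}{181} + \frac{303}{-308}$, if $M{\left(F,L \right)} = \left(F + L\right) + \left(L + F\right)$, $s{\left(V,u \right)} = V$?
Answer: $\frac{22157}{55748} \approx 0.39745$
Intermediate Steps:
$M{\left(F,L \right)} = 2 F + 2 L$ ($M{\left(F,L \right)} = \left(F + L\right) + \left(F + L\right) = 2 F + 2 L$)
$\frac{10 + 8 \left(s{\left(-3,2 \right)} - 2\right) M{\left(-1,-2 \right)}}{181} + \frac{303}{-308} = \frac{10 + 8 \left(-3 - 2\right) \left(2 \left(-1\right) + 2 \left(-2\right)\right)}{181} + \frac{303}{-308} = \left(10 + 8 \left(- 5 \left(-2 - 4\right)\right)\right) \frac{1}{181} + 303 \left(- \frac{1}{308}\right) = \left(10 + 8 \left(\left(-5\right) \left(-6\right)\right)\right) \frac{1}{181} - \frac{303}{308} = \left(10 + 8 \cdot 30\right) \frac{1}{181} - \frac{303}{308} = \left(10 + 240\right) \frac{1}{181} - \frac{303}{308} = 250 \cdot \frac{1}{181} - \frac{303}{308} = \frac{250}{181} - \frac{303}{308} = \frac{22157}{55748}$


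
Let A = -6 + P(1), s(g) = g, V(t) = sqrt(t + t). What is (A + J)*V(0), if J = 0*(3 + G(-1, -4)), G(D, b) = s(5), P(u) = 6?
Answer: 0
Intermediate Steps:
V(t) = sqrt(2)*sqrt(t) (V(t) = sqrt(2*t) = sqrt(2)*sqrt(t))
A = 0 (A = -6 + 6 = 0)
G(D, b) = 5
J = 0 (J = 0*(3 + 5) = 0*8 = 0)
(A + J)*V(0) = (0 + 0)*(sqrt(2)*sqrt(0)) = 0*(sqrt(2)*0) = 0*0 = 0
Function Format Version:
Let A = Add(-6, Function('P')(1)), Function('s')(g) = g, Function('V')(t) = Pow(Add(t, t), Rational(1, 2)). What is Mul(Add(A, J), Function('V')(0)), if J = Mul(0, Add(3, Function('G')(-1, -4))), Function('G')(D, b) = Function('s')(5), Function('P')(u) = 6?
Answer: 0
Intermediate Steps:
Function('V')(t) = Mul(Pow(2, Rational(1, 2)), Pow(t, Rational(1, 2))) (Function('V')(t) = Pow(Mul(2, t), Rational(1, 2)) = Mul(Pow(2, Rational(1, 2)), Pow(t, Rational(1, 2))))
A = 0 (A = Add(-6, 6) = 0)
Function('G')(D, b) = 5
J = 0 (J = Mul(0, Add(3, 5)) = Mul(0, 8) = 0)
Mul(Add(A, J), Function('V')(0)) = Mul(Add(0, 0), Mul(Pow(2, Rational(1, 2)), Pow(0, Rational(1, 2)))) = Mul(0, Mul(Pow(2, Rational(1, 2)), 0)) = Mul(0, 0) = 0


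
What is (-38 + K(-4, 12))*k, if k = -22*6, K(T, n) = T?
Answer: 5544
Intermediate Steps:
k = -132
(-38 + K(-4, 12))*k = (-38 - 4)*(-132) = -42*(-132) = 5544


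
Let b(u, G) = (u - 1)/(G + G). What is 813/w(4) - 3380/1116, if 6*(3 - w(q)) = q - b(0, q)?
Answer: 3597967/10323 ≈ 348.54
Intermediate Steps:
b(u, G) = (-1 + u)/(2*G) (b(u, G) = (-1 + u)/((2*G)) = (-1 + u)*(1/(2*G)) = (-1 + u)/(2*G))
w(q) = 3 - q/6 - 1/(12*q) (w(q) = 3 - (q - (-1 + 0)/(2*q))/6 = 3 - (q - (-1)/(2*q))/6 = 3 - (q + 1/(2*q))/6 = 3 + (-q/6 - 1/(12*q)) = 3 - q/6 - 1/(12*q))
813/w(4) - 3380/1116 = 813/(3 - ⅙*4 - 1/12/4) - 3380/1116 = 813/(3 - ⅔ - 1/12*¼) - 3380*1/1116 = 813/(3 - ⅔ - 1/48) - 845/279 = 813/(37/16) - 845/279 = 813*(16/37) - 845/279 = 13008/37 - 845/279 = 3597967/10323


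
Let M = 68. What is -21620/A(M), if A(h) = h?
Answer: -5405/17 ≈ -317.94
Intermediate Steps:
-21620/A(M) = -21620/68 = -21620*1/68 = -5405/17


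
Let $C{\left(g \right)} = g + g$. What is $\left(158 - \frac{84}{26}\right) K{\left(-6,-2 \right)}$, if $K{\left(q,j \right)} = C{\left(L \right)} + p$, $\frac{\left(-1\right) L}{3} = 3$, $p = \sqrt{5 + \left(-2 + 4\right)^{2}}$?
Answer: $- \frac{30180}{13} \approx -2321.5$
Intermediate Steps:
$p = 3$ ($p = \sqrt{5 + 2^{2}} = \sqrt{5 + 4} = \sqrt{9} = 3$)
$L = -9$ ($L = \left(-3\right) 3 = -9$)
$C{\left(g \right)} = 2 g$
$K{\left(q,j \right)} = -15$ ($K{\left(q,j \right)} = 2 \left(-9\right) + 3 = -18 + 3 = -15$)
$\left(158 - \frac{84}{26}\right) K{\left(-6,-2 \right)} = \left(158 - \frac{84}{26}\right) \left(-15\right) = \left(158 - \frac{42}{13}\right) \left(-15\right) = \frac{2012}{13} \left(-15\right) = - \frac{30180}{13}$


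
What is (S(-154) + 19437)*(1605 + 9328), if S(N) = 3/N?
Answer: 32725694235/154 ≈ 2.1250e+8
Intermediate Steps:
(S(-154) + 19437)*(1605 + 9328) = (3/(-154) + 19437)*(1605 + 9328) = (3*(-1/154) + 19437)*10933 = (-3/154 + 19437)*10933 = (2993295/154)*10933 = 32725694235/154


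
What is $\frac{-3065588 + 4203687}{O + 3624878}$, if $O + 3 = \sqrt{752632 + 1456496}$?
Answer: $\frac{4125466612625}{13139716556497} - \frac{2276198 \sqrt{552282}}{13139716556497} \approx 0.31384$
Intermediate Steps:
$O = -3 + 2 \sqrt{552282}$ ($O = -3 + \sqrt{752632 + 1456496} = -3 + \sqrt{2209128} = -3 + 2 \sqrt{552282} \approx 1483.3$)
$\frac{-3065588 + 4203687}{O + 3624878} = \frac{-3065588 + 4203687}{\left(-3 + 2 \sqrt{552282}\right) + 3624878} = \frac{1138099}{3624875 + 2 \sqrt{552282}}$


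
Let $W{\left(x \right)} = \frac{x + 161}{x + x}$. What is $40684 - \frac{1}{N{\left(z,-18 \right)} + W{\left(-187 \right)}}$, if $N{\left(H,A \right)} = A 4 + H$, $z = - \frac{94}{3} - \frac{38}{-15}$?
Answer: $\frac{3831742107}{94183} \approx 40684.0$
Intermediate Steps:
$z = - \frac{144}{5}$ ($z = \left(-94\right) \frac{1}{3} - - \frac{38}{15} = - \frac{94}{3} + \frac{38}{15} = - \frac{144}{5} \approx -28.8$)
$N{\left(H,A \right)} = H + 4 A$ ($N{\left(H,A \right)} = 4 A + H = H + 4 A$)
$W{\left(x \right)} = \frac{161 + x}{2 x}$
$40684 - \frac{1}{N{\left(z,-18 \right)} + W{\left(-187 \right)}} = 40684 - \frac{1}{\left(- \frac{144}{5} + 4 \left(-18\right)\right) + \frac{161 - 187}{2 \left(-187\right)}} = 40684 - \frac{1}{\left(- \frac{144}{5} - 72\right) + \frac{1}{2} \left(- \frac{1}{187}\right) \left(-26\right)} = 40684 - \frac{1}{- \frac{504}{5} + \frac{13}{187}} = 40684 - \frac{1}{- \frac{94183}{935}} = 40684 - - \frac{935}{94183} = 40684 + \frac{935}{94183} = \frac{3831742107}{94183}$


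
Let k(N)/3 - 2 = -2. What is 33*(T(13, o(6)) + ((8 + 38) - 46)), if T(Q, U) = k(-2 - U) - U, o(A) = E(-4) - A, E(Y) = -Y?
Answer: 66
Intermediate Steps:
k(N) = 0 (k(N) = 6 + 3*(-2) = 6 - 6 = 0)
o(A) = 4 - A (o(A) = -1*(-4) - A = 4 - A)
T(Q, U) = -U (T(Q, U) = 0 - U = -U)
33*(T(13, o(6)) + ((8 + 38) - 46)) = 33*(-(4 - 1*6) + ((8 + 38) - 46)) = 33*(-(4 - 6) + (46 - 46)) = 33*(-1*(-2) + 0) = 33*(2 + 0) = 33*2 = 66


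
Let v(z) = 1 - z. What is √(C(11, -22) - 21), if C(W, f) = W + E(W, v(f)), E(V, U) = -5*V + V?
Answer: 3*I*√6 ≈ 7.3485*I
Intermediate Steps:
E(V, U) = -4*V
C(W, f) = -3*W (C(W, f) = W - 4*W = -3*W)
√(C(11, -22) - 21) = √(-3*11 - 21) = √(-33 - 21) = √(-54) = 3*I*√6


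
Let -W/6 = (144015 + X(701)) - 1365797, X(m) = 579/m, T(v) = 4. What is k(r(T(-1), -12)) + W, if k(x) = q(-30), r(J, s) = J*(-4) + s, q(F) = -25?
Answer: 5138794093/701 ≈ 7.3307e+6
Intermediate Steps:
r(J, s) = s - 4*J (r(J, s) = -4*J + s = s - 4*J)
k(x) = -25
W = 5138811618/701 (W = -6*((144015 + 579/701) - 1365797) = -6*(100955094/701 - 1365797) = -6*(-856468603/701) = 5138811618/701 ≈ 7.3307e+6)
k(r(T(-1), -12)) + W = -25 + 5138811618/701 = 5138794093/701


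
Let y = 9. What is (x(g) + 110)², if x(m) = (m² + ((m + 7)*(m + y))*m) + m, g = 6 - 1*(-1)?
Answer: 3006756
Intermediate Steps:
g = 7 (g = 6 + 1 = 7)
x(m) = m + m² + m*(7 + m)*(9 + m) (x(m) = (m² + ((m + 7)*(m + 9))*m) + m = (m² + ((7 + m)*(9 + m))*m) + m = (m² + m*(7 + m)*(9 + m)) + m = m + m² + m*(7 + m)*(9 + m))
(x(g) + 110)² = (7*(64 + 7² + 17*7) + 110)² = (7*(64 + 49 + 119) + 110)² = (7*232 + 110)² = (1624 + 110)² = 1734² = 3006756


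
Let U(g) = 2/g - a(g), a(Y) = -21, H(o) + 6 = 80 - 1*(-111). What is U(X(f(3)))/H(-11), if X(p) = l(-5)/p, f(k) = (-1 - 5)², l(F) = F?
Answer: 33/925 ≈ 0.035676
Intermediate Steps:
H(o) = 185 (H(o) = -6 + (80 - 1*(-111)) = -6 + (80 + 111) = -6 + 191 = 185)
f(k) = 36 (f(k) = (-6)² = 36)
X(p) = -5/p
U(g) = 21 + 2/g (U(g) = 2/g - 1*(-21) = 2/g + 21 = 21 + 2/g)
U(X(f(3)))/H(-11) = (21 + 2/((-5/36)))/185 = (21 + 2/((-5*1/36)))*(1/185) = (21 + 2/(-5/36))*(1/185) = (21 + 2*(-36/5))*(1/185) = (21 - 72/5)*(1/185) = (33/5)*(1/185) = 33/925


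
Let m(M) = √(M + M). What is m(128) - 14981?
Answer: -14965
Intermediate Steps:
m(M) = √2*√M (m(M) = √(2*M) = √2*√M)
m(128) - 14981 = √2*√128 - 14981 = √2*(8*√2) - 14981 = 16 - 14981 = -14965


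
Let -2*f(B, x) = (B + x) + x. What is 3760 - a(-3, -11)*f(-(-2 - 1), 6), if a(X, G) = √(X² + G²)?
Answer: 3760 + 15*√130/2 ≈ 3845.5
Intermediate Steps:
f(B, x) = -x - B/2 (f(B, x) = -((B + x) + x)/2 = -(B + 2*x)/2 = -x - B/2)
a(X, G) = √(G² + X²)
3760 - a(-3, -11)*f(-(-2 - 1), 6) = 3760 - √((-11)² + (-3)²)*(-1*6 - (-1)*(-2 - 1)/2) = 3760 - √(121 + 9)*(-6 - (-1)*(-3)/2) = 3760 - √130*(-6 - ½*3) = 3760 - √130*(-6 - 3/2) = 3760 - √130*(-15)/2 = 3760 - (-15)*√130/2 = 3760 + 15*√130/2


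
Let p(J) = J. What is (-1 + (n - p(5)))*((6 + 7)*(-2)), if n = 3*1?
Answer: 78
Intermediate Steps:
n = 3
(-1 + (n - p(5)))*((6 + 7)*(-2)) = (-1 + (3 - 1*5))*((6 + 7)*(-2)) = (-1 + (3 - 5))*(13*(-2)) = (-1 - 2)*(-26) = -3*(-26) = 78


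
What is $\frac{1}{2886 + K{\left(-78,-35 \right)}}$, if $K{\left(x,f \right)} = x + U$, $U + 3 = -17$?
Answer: $\frac{1}{2788} \approx 0.00035868$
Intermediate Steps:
$U = -20$ ($U = -3 - 17 = -20$)
$K{\left(x,f \right)} = -20 + x$ ($K{\left(x,f \right)} = x - 20 = -20 + x$)
$\frac{1}{2886 + K{\left(-78,-35 \right)}} = \frac{1}{2886 - 98} = \frac{1}{2788}$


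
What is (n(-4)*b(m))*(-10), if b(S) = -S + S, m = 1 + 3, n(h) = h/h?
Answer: 0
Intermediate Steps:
n(h) = 1
m = 4
b(S) = 0
(n(-4)*b(m))*(-10) = (1*0)*(-10) = 0*(-10) = 0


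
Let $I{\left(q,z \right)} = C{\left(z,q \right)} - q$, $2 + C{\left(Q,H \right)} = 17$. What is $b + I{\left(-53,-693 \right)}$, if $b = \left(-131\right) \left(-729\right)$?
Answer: $95567$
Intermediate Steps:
$C{\left(Q,H \right)} = 15$ ($C{\left(Q,H \right)} = -2 + 17 = 15$)
$b = 95499$
$I{\left(q,z \right)} = 15 - q$
$b + I{\left(-53,-693 \right)} = 95499 + \left(15 - -53\right) = 95499 + \left(15 + 53\right) = 95499 + 68 = 95567$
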